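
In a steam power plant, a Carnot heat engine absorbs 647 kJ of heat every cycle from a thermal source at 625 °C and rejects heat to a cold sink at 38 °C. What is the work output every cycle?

T_H = 625 °C → 625 + 273.15 = 898.15 K.
T_C = 38 °C → 38 + 273.15 = 311.15 K.
The Carnot efficiency is η = 1 − T_C/T_H = 1 − 311.15/898.15 = 0.6536.
W = η·Q_H = 0.6536 × 647 = 423 kJ.

W ≈ 423 kJ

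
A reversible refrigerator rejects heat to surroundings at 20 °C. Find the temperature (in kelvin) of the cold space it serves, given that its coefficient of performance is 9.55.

T_H = 20 °C → 20 + 273.15 = 293.15 K.
COP_R = T_C/(T_H − T_C) ⇒ T_C = T_H·COP_R/(1 + COP_R) = 293.15 × 9.55/(1 + 9.55) = 265 K.

T_C ≈ 265 K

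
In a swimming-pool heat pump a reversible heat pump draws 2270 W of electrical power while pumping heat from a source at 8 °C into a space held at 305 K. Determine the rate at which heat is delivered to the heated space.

T_C = 8 °C → 8 + 273.15 = 281.15 K.
Reversible heating COP: COP_HP = T_H/(T_H − T_C) = 305.00/23.85 = 12.7883.
Q_H = COP_HP · W = 12.7883 × 2270 = 29000 W.

Q̇_H ≈ 29000 W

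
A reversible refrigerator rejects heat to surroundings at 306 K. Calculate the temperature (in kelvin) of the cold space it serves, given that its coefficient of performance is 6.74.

COP_R = T_C/(T_H − T_C) ⇒ T_C = T_H·COP_R/(1 + COP_R) = 306.00 × 6.74/(1 + 6.74) = 266 K.

T_C ≈ 266 K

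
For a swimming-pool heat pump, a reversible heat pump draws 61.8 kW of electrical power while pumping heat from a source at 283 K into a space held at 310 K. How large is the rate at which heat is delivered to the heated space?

COP_HP = T_H/(T_H − T_C) = 310.00/27.00 = 11.4815.
Q_H = COP_HP · W = 11.4815 × 61.8 = 709.6 kW.

Q̇_H ≈ 709.6 kW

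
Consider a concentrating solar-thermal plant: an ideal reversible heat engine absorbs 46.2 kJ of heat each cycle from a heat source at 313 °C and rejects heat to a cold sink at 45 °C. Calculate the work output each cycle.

T_H = 313 °C → 313 + 273.15 = 586.15 K.
T_C = 45 °C → 45 + 273.15 = 318.15 K.
Since the cycle is reversible, η = 1 − T_C/T_H = 1 − 318.15/586.15 = 0.4572.
W = η·Q_H = 0.4572 × 46.2 = 21.12 kJ.

W ≈ 21.12 kJ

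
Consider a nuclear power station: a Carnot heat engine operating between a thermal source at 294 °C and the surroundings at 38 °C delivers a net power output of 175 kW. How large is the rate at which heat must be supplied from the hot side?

T_H = 294 °C → 294 + 273.15 = 567.15 K.
T_C = 38 °C → 38 + 273.15 = 311.15 K.
Carnot efficiency: η = 1 − T_C/T_H = 1 − 311.15/567.15 = 0.4514.
Q_H = W/η = 175/0.4514 = 388 kW.

Q̇_H ≈ 388 kW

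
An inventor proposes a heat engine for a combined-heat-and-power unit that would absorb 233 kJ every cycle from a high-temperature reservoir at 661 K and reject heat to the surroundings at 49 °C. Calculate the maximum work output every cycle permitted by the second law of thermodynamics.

T_C = 49 °C → 49 + 273.15 = 322.15 K.
The upper bound on efficiency is η_max = 1 − T_C/T_H = 1 − 322.15/661.00 = 0.5126.
W_max = η_max · Q_H = 0.5126 × 233 = 119.4 kJ.

W_max ≈ 119.4 kJ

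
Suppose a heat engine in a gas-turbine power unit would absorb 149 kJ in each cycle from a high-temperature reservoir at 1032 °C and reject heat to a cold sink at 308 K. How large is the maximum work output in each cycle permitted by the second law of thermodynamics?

T_H = 1032 °C → 1032 + 273.15 = 1305.15 K.
The second-law ceiling is the Carnot efficiency, η_max = 1 − T_C/T_H = 1 − 308.00/1305.15 = 0.7640.
W_max = η_max · Q_H = 0.7640 × 149 = 113.8 kJ.

W_max ≈ 113.8 kJ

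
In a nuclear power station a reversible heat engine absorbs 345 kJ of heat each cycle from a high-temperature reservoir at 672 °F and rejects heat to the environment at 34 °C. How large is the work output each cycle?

W ≈ 176.5 kJ

T_H = 672 °F → (672 − 32) × 5/9 = 355.56 °C = 628.71 K.
T_C = 34 °C → 34 + 273.15 = 307.15 K.
η_rev = 1 − T_C/T_H = 1 − 307.15/628.71 = 0.5115.
W = η·Q_H = 0.5115 × 345 = 176.5 kJ.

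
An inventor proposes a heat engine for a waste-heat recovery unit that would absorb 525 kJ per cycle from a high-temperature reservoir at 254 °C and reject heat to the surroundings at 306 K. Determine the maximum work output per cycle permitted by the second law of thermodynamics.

T_H = 254 °C → 254 + 273.15 = 527.15 K.
By the Carnot theorem, η_max = 1 − T_C/T_H = 1 − 306.00/527.15 = 0.4195.
W_max = η_max · Q_H = 0.4195 × 525 = 220 kJ.

W_max ≈ 220 kJ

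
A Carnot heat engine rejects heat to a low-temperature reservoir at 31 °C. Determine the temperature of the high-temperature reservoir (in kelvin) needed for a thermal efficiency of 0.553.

T_H ≈ 680 K

T_C = 31 °C → 31 + 273.15 = 304.15 K.
From η = 1 − T_C/T_H, solving for T_H gives T_H = T_C/(1 − η) = 304.15/(1 − 0.553) = 680 K.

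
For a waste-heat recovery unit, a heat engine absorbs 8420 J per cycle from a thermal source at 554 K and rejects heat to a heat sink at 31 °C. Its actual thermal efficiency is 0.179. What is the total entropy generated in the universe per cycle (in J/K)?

T_C = 31 °C → 31 + 273.15 = 304.15 K.
W = η·Q_H = 0.179 × 8420 = 1507 J, so Q_C = Q_H − W = 6913 J.
The hot reservoir loses entropy Q_H/T_H = 8420/554.00 = 15.20 J/K; the cold reservoir gains Q_C/T_C = 6913/304.15 = 22.73 J/K.
ΔS_univ = −Q_H/T_H + Q_C/T_C = 7.530 J/K (> 0, since η = 0.179 < η_Carnot = 0.451).

ΔS_univ ≈ 7.530 J/K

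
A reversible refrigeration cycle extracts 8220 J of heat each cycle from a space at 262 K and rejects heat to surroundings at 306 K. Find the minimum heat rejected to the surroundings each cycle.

For a reversible cycle Q_H/Q_C = T_H/T_C, so Q_H = Q_C·T_H/T_C = 8220 × 306.00/262.00 = 9600 J.

Q_H ≈ 9600 J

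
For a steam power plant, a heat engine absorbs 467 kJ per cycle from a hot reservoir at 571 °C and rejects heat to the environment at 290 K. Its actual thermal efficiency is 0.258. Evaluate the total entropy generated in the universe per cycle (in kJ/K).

ΔS_univ ≈ 0.642 kJ/K

T_H = 571 °C → 571 + 273.15 = 844.15 K.
W = η·Q_H = 0.258 × 467 = 120.5 kJ, so Q_C = Q_H − W = 346.5 kJ.
Entropy balance on the reservoirs: −Q_H/T_H = -0.5532 kJ/K, +Q_C/T_C = 1.195 kJ/K.
ΔS_univ = −Q_H/T_H + Q_C/T_C = 0.642 kJ/K (> 0, since η = 0.258 < η_Carnot = 0.656).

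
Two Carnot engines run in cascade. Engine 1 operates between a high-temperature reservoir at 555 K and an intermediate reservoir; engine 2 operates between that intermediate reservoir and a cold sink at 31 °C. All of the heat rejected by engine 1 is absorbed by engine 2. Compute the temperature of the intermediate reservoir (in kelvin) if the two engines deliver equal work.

T_m ≈ 430 K

T_C = 31 °C → 31 + 273.15 = 304.15 K.
For reversible stages Q_m = Q_H·(T_m/T_H). Setting W₁ = Q_H(1 − T_m/T_H) equal to W₂ = Q_m(1 − T_C/T_m) = Q_H·(T_m − T_C)/T_H gives T_H − T_m = T_m − T_C, so T_m = (T_H + T_C)/2 = (555.00 + 304.15)/2 = 430 K.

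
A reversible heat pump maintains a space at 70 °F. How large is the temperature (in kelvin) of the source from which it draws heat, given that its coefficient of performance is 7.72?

T_H = 70 °F → (70 − 32) × 5/9 = 21.11 °C = 294.26 K.
COP_HP = T_H/(T_H − T_C) ⇒ T_C = T_H·(COP_HP − 1)/COP_HP = 294.26 × (7.72 − 1)/7.72 = 256.1 K.

T_C ≈ 256.1 K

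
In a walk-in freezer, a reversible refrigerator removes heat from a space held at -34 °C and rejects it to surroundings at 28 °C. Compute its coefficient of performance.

COP_R ≈ 3.86

T_H = 28 °C → 28 + 273.15 = 301.15 K.
T_C = -34 °C → -34 + 273.15 = 239.15 K.
COP_R = T_C/(T_H − T_C) = 239.15/(301.15 − 239.15) = 3.86.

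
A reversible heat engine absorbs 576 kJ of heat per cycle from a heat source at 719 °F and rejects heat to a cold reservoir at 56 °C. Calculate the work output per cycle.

W ≈ 286 kJ

T_H = 719 °F → (719 − 32) × 5/9 = 381.67 °C = 654.82 K.
T_C = 56 °C → 56 + 273.15 = 329.15 K.
The Carnot efficiency is η = 1 − T_C/T_H = 1 − 329.15/654.82 = 0.4973.
W = η·Q_H = 0.4973 × 576 = 286 kJ.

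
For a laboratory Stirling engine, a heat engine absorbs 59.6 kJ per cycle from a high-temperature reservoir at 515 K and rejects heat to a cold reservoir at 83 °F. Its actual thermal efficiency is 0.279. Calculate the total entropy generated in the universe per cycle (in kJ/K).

T_C = 83 °F → (83 − 32) × 5/9 = 28.33 °C = 301.48 K.
W = η·Q_H = 0.279 × 59.6 = 16.63 kJ, so Q_C = Q_H − W = 42.97 kJ.
The hot reservoir loses entropy Q_H/T_H = 59.6/515.00 = 0.1157 kJ/K; the cold reservoir gains Q_C/T_C = 42.97/301.48 = 0.1425 kJ/K.
ΔS_univ = −Q_H/T_H + Q_C/T_C = 0.0268 kJ/K (> 0, since η = 0.279 < η_Carnot = 0.415).

ΔS_univ ≈ 0.0268 kJ/K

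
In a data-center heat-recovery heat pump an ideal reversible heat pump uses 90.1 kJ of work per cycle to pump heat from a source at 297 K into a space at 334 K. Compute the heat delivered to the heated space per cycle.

Reversible heating COP: COP_HP = T_H/(T_H − T_C) = 334.00/37.00 = 9.0270.
Q_H = COP_HP · W = 9.0270 × 90.1 = 813 kJ.

Q_H ≈ 813 kJ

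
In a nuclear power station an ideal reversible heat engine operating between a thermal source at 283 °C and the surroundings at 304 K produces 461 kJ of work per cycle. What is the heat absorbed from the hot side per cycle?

T_H = 283 °C → 283 + 273.15 = 556.15 K.
The Carnot efficiency is η = 1 − T_C/T_H = 1 − 304.00/556.15 = 0.4534.
Q_H = W/η = 461/0.4534 = 1020 kJ.

Q_H ≈ 1020 kJ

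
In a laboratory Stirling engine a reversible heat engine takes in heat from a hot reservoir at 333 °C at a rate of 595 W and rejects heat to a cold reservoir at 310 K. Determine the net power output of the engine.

Ẇ ≈ 291 W

T_H = 333 °C → 333 + 273.15 = 606.15 K.
The Carnot efficiency is η = 1 − T_C/T_H = 1 − 310.00/606.15 = 0.4886.
W = η·Q_H = 0.4886 × 595 = 291 W.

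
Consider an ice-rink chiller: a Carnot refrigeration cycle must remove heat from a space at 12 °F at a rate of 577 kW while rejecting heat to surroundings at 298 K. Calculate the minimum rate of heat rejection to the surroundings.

T_C = 12 °F → (12 − 32) × 5/9 = -11.11 °C = 262.04 K.
For a reversible cycle Q_H/Q_C = T_H/T_C, so Q_H = Q_C·T_H/T_C = 577 × 298.00/262.04 = 656 kW.

Q̇_H ≈ 656 kW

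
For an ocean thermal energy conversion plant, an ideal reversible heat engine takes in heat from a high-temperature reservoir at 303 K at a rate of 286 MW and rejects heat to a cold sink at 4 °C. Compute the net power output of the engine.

Ẇ ≈ 24.4 MW

T_C = 4 °C → 4 + 273.15 = 277.15 K.
For a reversible engine, η = 1 − T_C/T_H = 1 − 277.15/303.00 = 0.0853.
W = η·Q_H = 0.0853 × 286 = 24.4 MW.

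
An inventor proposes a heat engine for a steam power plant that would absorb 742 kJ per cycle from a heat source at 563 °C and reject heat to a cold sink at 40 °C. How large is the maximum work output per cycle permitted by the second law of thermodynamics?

W_max ≈ 464 kJ

T_H = 563 °C → 563 + 273.15 = 836.15 K.
T_C = 40 °C → 40 + 273.15 = 313.15 K.
No engine can exceed the Carnot limit: η_max = 1 − T_C/T_H = 1 − 313.15/836.15 = 0.6255.
W_max = η_max · Q_H = 0.6255 × 742 = 464 kJ.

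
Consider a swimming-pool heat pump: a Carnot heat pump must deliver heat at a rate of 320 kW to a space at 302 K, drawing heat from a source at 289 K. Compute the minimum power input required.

Reversible heating COP: COP_HP = T_H/(T_H − T_C) = 302.00/13.00 = 23.2308.
W = Q_H/COP_HP = 320/23.2308 = 13.77 kW.

Ẇ_in ≈ 13.77 kW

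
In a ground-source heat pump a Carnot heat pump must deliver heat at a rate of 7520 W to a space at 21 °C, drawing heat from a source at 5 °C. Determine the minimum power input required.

Ẇ_in ≈ 409.0 W

T_H = 21 °C → 21 + 273.15 = 294.15 K.
T_C = 5 °C → 5 + 273.15 = 278.15 K.
COP_HP = T_H/(T_H − T_C) = 294.15/16.00 = 18.3844.
W = Q_H/COP_HP = 7520/18.3844 = 409.0 W.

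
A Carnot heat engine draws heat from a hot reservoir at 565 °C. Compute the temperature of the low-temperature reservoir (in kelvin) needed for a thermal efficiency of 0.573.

T_H = 565 °C → 565 + 273.15 = 838.15 K.
From η = 1 − T_C/T_H, T_C = T_H·(1 − η) = 838.15 × (1 − 0.573) = 358 K.

T_C ≈ 358 K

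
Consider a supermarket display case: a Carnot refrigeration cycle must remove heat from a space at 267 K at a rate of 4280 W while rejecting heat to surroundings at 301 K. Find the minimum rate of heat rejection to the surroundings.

For a reversible cycle Q_H/Q_C = T_H/T_C, so Q_H = Q_C·T_H/T_C = 4280 × 301.00/267.00 = 4825 W.

Q̇_H ≈ 4825 W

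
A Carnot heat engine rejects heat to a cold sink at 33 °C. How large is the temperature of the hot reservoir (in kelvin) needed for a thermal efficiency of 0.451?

T_C = 33 °C → 33 + 273.15 = 306.15 K.
From η = 1 − T_C/T_H, solving for T_H gives T_H = T_C/(1 − η) = 306.15/(1 − 0.451) = 558 K.

T_H ≈ 558 K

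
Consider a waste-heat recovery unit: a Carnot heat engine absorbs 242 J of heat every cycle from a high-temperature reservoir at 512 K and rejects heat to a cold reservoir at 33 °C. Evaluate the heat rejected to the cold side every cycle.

T_C = 33 °C → 33 + 273.15 = 306.15 K.
The Carnot efficiency is η = 1 − T_C/T_H = 1 − 306.15/512.00 = 0.4021.
For a reversible cycle Q_C/Q_H = T_C/T_H, so Q_C = 242 × 306.15/512.00 = 145 J.

Q_C ≈ 145 J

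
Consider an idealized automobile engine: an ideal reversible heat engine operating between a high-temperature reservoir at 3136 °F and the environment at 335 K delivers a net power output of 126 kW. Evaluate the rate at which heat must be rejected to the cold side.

T_H = 3136 °F → (3136 − 32) × 5/9 = 1724.44 °C = 1997.59 K.
Carnot efficiency: η = 1 − T_C/T_H = 1 − 335.00/1997.59 = 0.8323.
Since Q_C/Q_H = T_C/T_H and Q_H = W/η, Q_C = W·T_C/(T_H − T_C) = 126 × 335.00/1662.59 = 25.4 kW.

Q̇_C ≈ 25.4 kW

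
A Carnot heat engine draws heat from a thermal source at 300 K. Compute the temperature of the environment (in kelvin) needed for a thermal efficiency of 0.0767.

From η = 1 − T_C/T_H, T_C = T_H·(1 − η) = 300.00 × (1 − 0.0767) = 277 K.

T_C ≈ 277 K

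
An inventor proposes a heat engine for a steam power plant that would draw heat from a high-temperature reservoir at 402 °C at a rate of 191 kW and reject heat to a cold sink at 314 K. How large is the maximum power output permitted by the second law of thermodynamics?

T_H = 402 °C → 402 + 273.15 = 675.15 K.
No engine can exceed the Carnot limit: η_max = 1 − T_C/T_H = 1 − 314.00/675.15 = 0.5349.
W_max = η_max · Q_H = 0.5349 × 191 = 102 kW.

Ẇ_max ≈ 102 kW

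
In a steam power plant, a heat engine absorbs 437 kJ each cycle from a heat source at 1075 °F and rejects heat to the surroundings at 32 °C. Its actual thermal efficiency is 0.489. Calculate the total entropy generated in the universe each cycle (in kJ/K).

ΔS_univ ≈ 0.219 kJ/K

T_H = 1075 °F → (1075 − 32) × 5/9 = 579.44 °C = 852.59 K.
T_C = 32 °C → 32 + 273.15 = 305.15 K.
W = η·Q_H = 0.489 × 437 = 213.7 kJ, so Q_C = Q_H − W = 223.3 kJ.
The hot reservoir loses entropy Q_H/T_H = 437/852.59 = 0.5126 kJ/K; the cold reservoir gains Q_C/T_C = 223.3/305.15 = 0.7318 kJ/K.
ΔS_univ = −Q_H/T_H + Q_C/T_C = 0.219 kJ/K (> 0, since η = 0.489 < η_Carnot = 0.642).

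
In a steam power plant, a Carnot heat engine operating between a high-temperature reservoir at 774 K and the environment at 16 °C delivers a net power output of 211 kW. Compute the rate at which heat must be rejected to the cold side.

Q̇_C ≈ 126 kW

T_C = 16 °C → 16 + 273.15 = 289.15 K.
Since the cycle is reversible, η = 1 − T_C/T_H = 1 − 289.15/774.00 = 0.6264.
Since Q_C/Q_H = T_C/T_H and Q_H = W/η, Q_C = W·T_C/(T_H − T_C) = 211 × 289.15/484.85 = 126 kW.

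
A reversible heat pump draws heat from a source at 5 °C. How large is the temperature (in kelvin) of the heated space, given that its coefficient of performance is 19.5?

T_H ≈ 293 K

T_C = 5 °C → 5 + 273.15 = 278.15 K.
COP_HP = T_H/(T_H − T_C) ⇒ T_H = T_C·COP_HP/(COP_HP − 1) = 278.15 × 19.5/(19.5 − 1) = 293 K.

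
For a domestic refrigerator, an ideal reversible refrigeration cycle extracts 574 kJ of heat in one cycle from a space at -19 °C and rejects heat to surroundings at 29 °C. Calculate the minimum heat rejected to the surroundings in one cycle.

T_H = 29 °C → 29 + 273.15 = 302.15 K.
T_C = -19 °C → -19 + 273.15 = 254.15 K.
For a reversible cycle Q_H/Q_C = T_H/T_C, so Q_H = Q_C·T_H/T_C = 574 × 302.15/254.15 = 682.4 kJ.

Q_H ≈ 682.4 kJ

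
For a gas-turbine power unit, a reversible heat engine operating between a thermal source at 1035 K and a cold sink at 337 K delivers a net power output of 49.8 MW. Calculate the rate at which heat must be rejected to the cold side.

η_rev = 1 − T_C/T_H = 1 − 337.00/1035.00 = 0.6744.
Since Q_C/Q_H = T_C/T_H and Q_H = W/η, Q_C = W·T_C/(T_H − T_C) = 49.8 × 337.00/698.00 = 24.04 MW.

Q̇_C ≈ 24.04 MW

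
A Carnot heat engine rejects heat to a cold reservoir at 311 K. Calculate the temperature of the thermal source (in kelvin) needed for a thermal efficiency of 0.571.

T_H ≈ 725 K

From η = 1 − T_C/T_H, solving for T_H gives T_H = T_C/(1 − η) = 311.00/(1 − 0.571) = 725 K.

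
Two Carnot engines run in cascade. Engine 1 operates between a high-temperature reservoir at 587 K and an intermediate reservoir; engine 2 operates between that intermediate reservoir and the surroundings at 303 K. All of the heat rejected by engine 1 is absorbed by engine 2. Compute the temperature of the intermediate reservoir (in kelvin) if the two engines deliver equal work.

For reversible stages Q_m = Q_H·(T_m/T_H). Setting W₁ = Q_H(1 − T_m/T_H) equal to W₂ = Q_m(1 − T_C/T_m) = Q_H·(T_m − T_C)/T_H gives T_H − T_m = T_m − T_C, so T_m = (T_H + T_C)/2 = (587.00 + 303.00)/2 = 445.0 K.

T_m ≈ 445.0 K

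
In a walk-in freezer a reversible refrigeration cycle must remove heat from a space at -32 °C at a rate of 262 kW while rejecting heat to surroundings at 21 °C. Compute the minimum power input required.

Ẇ_in ≈ 57.58 kW

T_H = 21 °C → 21 + 273.15 = 294.15 K.
T_C = -32 °C → -32 + 273.15 = 241.15 K.
COP_R = T_C/(T_H − T_C) = 241.15/53.00 = 4.5500.
W = Q_C/COP_R = 262/4.5500 = 57.58 kW.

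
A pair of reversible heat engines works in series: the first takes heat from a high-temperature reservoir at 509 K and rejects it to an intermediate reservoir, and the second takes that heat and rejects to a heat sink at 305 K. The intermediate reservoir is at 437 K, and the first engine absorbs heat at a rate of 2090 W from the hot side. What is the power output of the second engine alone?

Heat entering the second stage: Q_m = Q_H·(T_m/T_H) = 2090 × 437.00/509.00 = 1790 W.
Second-stage efficiency η₂ = 1 − T_C/T_m = 1 − 305.00/437.00 = 0.3021, so W₂ = η₂·Q_m = 542 W.

Ẇ₂ ≈ 542 W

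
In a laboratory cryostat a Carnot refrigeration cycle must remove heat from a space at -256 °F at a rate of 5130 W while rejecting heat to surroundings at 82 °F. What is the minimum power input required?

T_H = 82 °F → (82 − 32) × 5/9 = 27.78 °C = 300.93 K.
T_C = -256 °F → (-256 − 32) × 5/9 = -160.00 °C = 113.15 K.
COP_R = T_C/(T_H − T_C) = 113.15/187.78 = 0.6026.
W = Q_C/COP_R = 5130/0.6026 = 8513 W.

Ẇ_in ≈ 8513 W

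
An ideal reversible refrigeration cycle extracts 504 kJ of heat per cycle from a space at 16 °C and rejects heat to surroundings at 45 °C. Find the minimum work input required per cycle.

T_H = 45 °C → 45 + 273.15 = 318.15 K.
T_C = 16 °C → 16 + 273.15 = 289.15 K.
The reversible coefficient of performance is COP_R = T_C/(T_H − T_C) = 289.15/29.00 = 9.9707.
W = Q_C/COP_R = 504/9.9707 = 50.5 kJ.

W_in ≈ 50.5 kJ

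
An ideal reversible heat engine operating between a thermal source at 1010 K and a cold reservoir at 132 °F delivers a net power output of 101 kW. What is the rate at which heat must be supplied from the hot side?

Q̇_H ≈ 150 kW

T_C = 132 °F → (132 − 32) × 5/9 = 55.56 °C = 328.71 K.
Carnot efficiency: η = 1 − T_C/T_H = 1 − 328.71/1010.00 = 0.6745.
Q_H = W/η = 101/0.6745 = 150 kW.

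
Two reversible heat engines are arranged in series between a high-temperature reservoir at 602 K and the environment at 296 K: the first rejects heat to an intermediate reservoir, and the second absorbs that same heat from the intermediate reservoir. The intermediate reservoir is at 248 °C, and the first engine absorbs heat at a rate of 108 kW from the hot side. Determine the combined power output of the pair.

Two reversible stages in series are equivalent to a single Carnot engine between T_H and T_C, so η_total = 1 − T_C/T_H = 1 − 296.00/602.00 = 0.5083.
W_total = η_total · Q_H = 0.5083 × 108 = 54.9 kW.

Ẇ_total ≈ 54.9 kW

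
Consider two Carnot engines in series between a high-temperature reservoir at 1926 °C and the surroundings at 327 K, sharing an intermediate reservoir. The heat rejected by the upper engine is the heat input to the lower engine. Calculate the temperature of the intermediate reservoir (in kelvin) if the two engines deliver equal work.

T_H = 1926 °C → 1926 + 273.15 = 2199.15 K.
For reversible stages Q_m = Q_H·(T_m/T_H). Setting W₁ = Q_H(1 − T_m/T_H) equal to W₂ = Q_m(1 − T_C/T_m) = Q_H·(T_m − T_C)/T_H gives T_H − T_m = T_m − T_C, so T_m = (T_H + T_C)/2 = (2199.15 + 327.00)/2 = 1260 K.

T_m ≈ 1260 K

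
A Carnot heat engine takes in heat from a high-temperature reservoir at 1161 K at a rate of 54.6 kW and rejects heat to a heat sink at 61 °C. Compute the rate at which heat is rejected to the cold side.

T_C = 61 °C → 61 + 273.15 = 334.15 K.
η_rev = 1 − T_C/T_H = 1 − 334.15/1161.00 = 0.7122.
For a reversible cycle Q_C/Q_H = T_C/T_H, so Q_C = 54.6 × 334.15/1161.00 = 15.71 kW.

Q̇_C ≈ 15.71 kW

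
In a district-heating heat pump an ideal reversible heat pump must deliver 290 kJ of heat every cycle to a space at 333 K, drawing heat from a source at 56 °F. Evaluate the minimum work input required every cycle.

T_C = 56 °F → (56 − 32) × 5/9 = 13.33 °C = 286.48 K.
COP_HP = T_H/(T_H − T_C) = 333.00/46.52 = 7.1587.
W = Q_H/COP_HP = 290/7.1587 = 40.5 kJ.

W_in ≈ 40.5 kJ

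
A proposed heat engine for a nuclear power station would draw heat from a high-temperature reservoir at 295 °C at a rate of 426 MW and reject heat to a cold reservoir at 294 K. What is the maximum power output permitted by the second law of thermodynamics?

Ẇ_max ≈ 206 MW

T_H = 295 °C → 295 + 273.15 = 568.15 K.
No engine can exceed the Carnot limit: η_max = 1 − T_C/T_H = 1 − 294.00/568.15 = 0.4825.
W_max = η_max · Q_H = 0.4825 × 426 = 206 MW.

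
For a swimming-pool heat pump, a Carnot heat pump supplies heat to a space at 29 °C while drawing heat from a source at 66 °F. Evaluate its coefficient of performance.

COP_HP ≈ 29.88

T_H = 29 °C → 29 + 273.15 = 302.15 K.
T_C = 66 °F → (66 − 32) × 5/9 = 18.89 °C = 292.04 K.
For a reversible heat pump, COP_HP = T_H/(T_H − T_C) = 302.15/(302.15 − 292.04) = 29.88.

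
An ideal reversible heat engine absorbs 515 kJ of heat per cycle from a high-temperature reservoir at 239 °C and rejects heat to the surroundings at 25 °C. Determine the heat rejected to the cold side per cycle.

Q_C ≈ 300 kJ

T_H = 239 °C → 239 + 273.15 = 512.15 K.
T_C = 25 °C → 25 + 273.15 = 298.15 K.
Carnot efficiency: η = 1 − T_C/T_H = 1 − 298.15/512.15 = 0.4178.
For a reversible cycle Q_C/Q_H = T_C/T_H, so Q_C = 515 × 298.15/512.15 = 300 kJ.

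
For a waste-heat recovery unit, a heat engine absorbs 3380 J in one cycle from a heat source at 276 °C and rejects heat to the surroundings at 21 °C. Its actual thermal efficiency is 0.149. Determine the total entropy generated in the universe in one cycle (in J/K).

T_H = 276 °C → 276 + 273.15 = 549.15 K.
T_C = 21 °C → 21 + 273.15 = 294.15 K.
W = η·Q_H = 0.149 × 3380 = 503.6 J, so Q_C = Q_H − W = 2876 J.
The hot reservoir loses entropy Q_H/T_H = 3380/549.15 = 6.155 J/K; the cold reservoir gains Q_C/T_C = 2876/294.15 = 9.779 J/K.
ΔS_univ = −Q_H/T_H + Q_C/T_C = 3.62 J/K (> 0, since η = 0.149 < η_Carnot = 0.464).

ΔS_univ ≈ 3.62 J/K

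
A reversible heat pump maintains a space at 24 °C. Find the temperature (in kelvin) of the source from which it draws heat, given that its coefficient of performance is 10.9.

T_H = 24 °C → 24 + 273.15 = 297.15 K.
COP_HP = T_H/(T_H − T_C) ⇒ T_C = T_H·(COP_HP − 1)/COP_HP = 297.15 × (10.9 − 1)/10.9 = 270 K.

T_C ≈ 270 K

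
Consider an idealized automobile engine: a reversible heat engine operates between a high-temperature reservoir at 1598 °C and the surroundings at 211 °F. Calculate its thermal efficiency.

T_H = 1598 °C → 1598 + 273.15 = 1871.15 K.
T_C = 211 °F → (211 − 32) × 5/9 = 99.44 °C = 372.59 K.
Carnot efficiency: η = 1 − T_C/T_H = 1 − 372.59/1871.15 = 0.8009.

η ≈ 0.8009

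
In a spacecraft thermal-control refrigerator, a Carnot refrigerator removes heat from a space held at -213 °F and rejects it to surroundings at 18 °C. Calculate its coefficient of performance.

COP_R ≈ 0.889

T_H = 18 °C → 18 + 273.15 = 291.15 K.
T_C = -213 °F → (-213 − 32) × 5/9 = -136.11 °C = 137.04 K.
For a reversible refrigerator, COP_R = T_C/(T_H − T_C) = 137.04/(291.15 − 137.04) = 0.889.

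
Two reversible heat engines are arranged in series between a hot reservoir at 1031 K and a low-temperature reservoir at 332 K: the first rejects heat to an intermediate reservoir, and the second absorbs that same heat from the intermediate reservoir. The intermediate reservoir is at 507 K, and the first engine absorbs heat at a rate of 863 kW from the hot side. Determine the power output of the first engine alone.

Ẇ₁ ≈ 439 kW

First-stage efficiency η₁ = 1 − T_m/T_H = 1 − 507.00/1031.00 = 0.5082.
W₁ = η₁·Q_H = 0.5082 × 863 = 439 kW.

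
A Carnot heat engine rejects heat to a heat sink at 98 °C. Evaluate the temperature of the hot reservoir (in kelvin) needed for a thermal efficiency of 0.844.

T_C = 98 °C → 98 + 273.15 = 371.15 K.
From η = 1 − T_C/T_H, solving for T_H gives T_H = T_C/(1 − η) = 371.15/(1 − 0.844) = 2380 K.

T_H ≈ 2380 K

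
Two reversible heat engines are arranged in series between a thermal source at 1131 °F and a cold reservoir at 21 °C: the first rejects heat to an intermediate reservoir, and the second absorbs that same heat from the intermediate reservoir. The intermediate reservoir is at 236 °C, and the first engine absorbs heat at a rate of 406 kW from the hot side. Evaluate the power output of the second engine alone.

Ẇ₂ ≈ 98.8 kW

T_H = 1131 °F → (1131 − 32) × 5/9 = 610.56 °C = 883.71 K.
T_C = 21 °C → 21 + 273.15 = 294.15 K.
T_m = 236 °C → 236 + 273.15 = 509.15 K.
Heat entering the second stage: Q_m = Q_H·(T_m/T_H) = 406 × 509.15/883.71 = 234 kW.
Second-stage efficiency η₂ = 1 − T_C/T_m = 1 − 294.15/509.15 = 0.4223, so W₂ = η₂·Q_m = 98.8 kW.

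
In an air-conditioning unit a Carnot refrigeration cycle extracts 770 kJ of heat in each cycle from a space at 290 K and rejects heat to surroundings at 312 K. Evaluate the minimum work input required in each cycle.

W_in ≈ 58.41 kJ

COP_R = T_C/(T_H − T_C) = 290.00/22.00 = 13.1818.
W = Q_C/COP_R = 770/13.1818 = 58.41 kJ.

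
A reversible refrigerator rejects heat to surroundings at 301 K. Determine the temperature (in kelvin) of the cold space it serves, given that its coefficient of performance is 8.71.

COP_R = T_C/(T_H − T_C) ⇒ T_C = T_H·COP_R/(1 + COP_R) = 301.00 × 8.71/(1 + 8.71) = 270 K.

T_C ≈ 270 K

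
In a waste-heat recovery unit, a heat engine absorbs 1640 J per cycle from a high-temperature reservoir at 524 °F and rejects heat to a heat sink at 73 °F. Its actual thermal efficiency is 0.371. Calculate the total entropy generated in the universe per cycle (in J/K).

ΔS_univ ≈ 0.485 J/K

T_H = 524 °F → (524 − 32) × 5/9 = 273.33 °C = 546.48 K.
T_C = 73 °F → (73 − 32) × 5/9 = 22.78 °C = 295.93 K.
W = η·Q_H = 0.371 × 1640 = 608.4 J, so Q_C = Q_H − W = 1032 J.
Entropy balance on the reservoirs: −Q_H/T_H = -3.001 J/K, +Q_C/T_C = 3.486 J/K.
ΔS_univ = −Q_H/T_H + Q_C/T_C = 0.485 J/K (> 0, since η = 0.371 < η_Carnot = 0.458).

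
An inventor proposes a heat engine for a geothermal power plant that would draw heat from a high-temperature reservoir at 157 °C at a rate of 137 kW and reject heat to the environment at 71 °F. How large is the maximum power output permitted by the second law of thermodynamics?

T_H = 157 °C → 157 + 273.15 = 430.15 K.
T_C = 71 °F → (71 − 32) × 5/9 = 21.67 °C = 294.82 K.
The upper bound on efficiency is η_max = 1 − T_C/T_H = 1 − 294.82/430.15 = 0.3146.
W_max = η_max · Q_H = 0.3146 × 137 = 43.1 kW.

Ẇ_max ≈ 43.1 kW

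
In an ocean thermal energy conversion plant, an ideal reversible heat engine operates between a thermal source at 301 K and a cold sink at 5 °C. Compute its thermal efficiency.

T_C = 5 °C → 5 + 273.15 = 278.15 K.
For a reversible engine, η = 1 − T_C/T_H = 1 − 278.15/301.00 = 0.0759.

η ≈ 0.0759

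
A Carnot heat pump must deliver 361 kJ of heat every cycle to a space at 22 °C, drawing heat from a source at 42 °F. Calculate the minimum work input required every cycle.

W_in ≈ 20.1 kJ

T_H = 22 °C → 22 + 273.15 = 295.15 K.
T_C = 42 °F → (42 − 32) × 5/9 = 5.56 °C = 278.71 K.
COP_HP = T_H/(T_H − T_C) = 295.15/16.44 = 17.9483.
W = Q_H/COP_HP = 361/17.9483 = 20.1 kJ.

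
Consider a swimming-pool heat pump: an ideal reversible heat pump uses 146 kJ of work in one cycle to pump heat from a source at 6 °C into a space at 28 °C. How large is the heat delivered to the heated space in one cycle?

Q_H ≈ 1999 kJ

T_H = 28 °C → 28 + 273.15 = 301.15 K.
T_C = 6 °C → 6 + 273.15 = 279.15 K.
COP_HP = T_H/(T_H − T_C) = 301.15/22.00 = 13.6886.
Q_H = COP_HP · W = 13.6886 × 146 = 1999 kJ.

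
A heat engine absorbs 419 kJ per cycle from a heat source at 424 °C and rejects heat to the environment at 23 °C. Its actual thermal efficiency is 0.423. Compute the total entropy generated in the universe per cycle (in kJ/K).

ΔS_univ ≈ 0.215 kJ/K

T_H = 424 °C → 424 + 273.15 = 697.15 K.
T_C = 23 °C → 23 + 273.15 = 296.15 K.
W = η·Q_H = 0.423 × 419 = 177.2 kJ, so Q_C = Q_H − W = 241.8 kJ.
The hot reservoir loses entropy Q_H/T_H = 419/697.15 = 0.6010 kJ/K; the cold reservoir gains Q_C/T_C = 241.8/296.15 = 0.8164 kJ/K.
ΔS_univ = −Q_H/T_H + Q_C/T_C = 0.215 kJ/K (> 0, since η = 0.423 < η_Carnot = 0.575).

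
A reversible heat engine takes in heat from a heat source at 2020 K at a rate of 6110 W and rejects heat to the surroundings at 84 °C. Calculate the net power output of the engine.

T_C = 84 °C → 84 + 273.15 = 357.15 K.
For a reversible engine, η = 1 − T_C/T_H = 1 − 357.15/2020.00 = 0.8232.
W = η·Q_H = 0.8232 × 6110 = 5030 W.

Ẇ ≈ 5030 W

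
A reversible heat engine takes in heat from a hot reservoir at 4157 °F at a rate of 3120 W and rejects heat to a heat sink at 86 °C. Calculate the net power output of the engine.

T_H = 4157 °F → (4157 − 32) × 5/9 = 2291.67 °C = 2564.82 K.
T_C = 86 °C → 86 + 273.15 = 359.15 K.
Carnot efficiency: η = 1 − T_C/T_H = 1 − 359.15/2564.82 = 0.8600.
W = η·Q_H = 0.8600 × 3120 = 2680 W.

Ẇ ≈ 2680 W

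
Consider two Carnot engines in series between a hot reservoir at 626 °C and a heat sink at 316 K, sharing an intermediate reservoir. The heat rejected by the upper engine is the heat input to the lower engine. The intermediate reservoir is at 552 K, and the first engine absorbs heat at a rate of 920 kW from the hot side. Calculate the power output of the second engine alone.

Ẇ₂ ≈ 241.5 kW

T_H = 626 °C → 626 + 273.15 = 899.15 K.
Heat entering the second stage: Q_m = Q_H·(T_m/T_H) = 920 × 552.00/899.15 = 564.8 kW.
Second-stage efficiency η₂ = 1 − T_C/T_m = 1 − 316.00/552.00 = 0.4275, so W₂ = η₂·Q_m = 241.5 kW.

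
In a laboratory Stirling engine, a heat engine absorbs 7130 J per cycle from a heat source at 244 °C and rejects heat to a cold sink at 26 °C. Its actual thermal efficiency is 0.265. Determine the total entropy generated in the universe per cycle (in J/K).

T_H = 244 °C → 244 + 273.15 = 517.15 K.
T_C = 26 °C → 26 + 273.15 = 299.15 K.
W = η·Q_H = 0.265 × 7130 = 1889 J, so Q_C = Q_H − W = 5241 J.
Reservoir entropy changes: ΔS_H = −Q_H/T_H = −7130/517.15 = -13.79 J/K and ΔS_C = +Q_C/T_C = 5241/299.15 = 17.52 J/K.
ΔS_univ = −Q_H/T_H + Q_C/T_C = 3.731 J/K (> 0, since η = 0.265 < η_Carnot = 0.422).

ΔS_univ ≈ 3.731 J/K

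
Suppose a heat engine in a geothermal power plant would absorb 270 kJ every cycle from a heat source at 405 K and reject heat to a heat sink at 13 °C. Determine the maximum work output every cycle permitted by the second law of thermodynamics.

W_max ≈ 79.23 kJ

T_C = 13 °C → 13 + 273.15 = 286.15 K.
The second-law ceiling is the Carnot efficiency, η_max = 1 − T_C/T_H = 1 − 286.15/405.00 = 0.2935.
W_max = η_max · Q_H = 0.2935 × 270 = 79.23 kJ.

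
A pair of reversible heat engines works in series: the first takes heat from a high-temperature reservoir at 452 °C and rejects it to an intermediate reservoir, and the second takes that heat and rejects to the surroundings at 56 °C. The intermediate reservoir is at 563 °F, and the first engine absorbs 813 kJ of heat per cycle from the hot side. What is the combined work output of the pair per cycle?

W_total ≈ 444.0 kJ

T_H = 452 °C → 452 + 273.15 = 725.15 K.
T_C = 56 °C → 56 + 273.15 = 329.15 K.
Two reversible stages in series are equivalent to a single Carnot engine between T_H and T_C, so η_total = 1 − T_C/T_H = 1 − 329.15/725.15 = 0.5461.
W_total = η_total · Q_H = 0.5461 × 813 = 444.0 kJ.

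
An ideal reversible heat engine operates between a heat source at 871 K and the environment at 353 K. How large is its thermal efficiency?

Since the cycle is reversible, η = 1 − T_C/T_H = 1 − 353.00/871.00 = 0.5947.

η ≈ 0.5947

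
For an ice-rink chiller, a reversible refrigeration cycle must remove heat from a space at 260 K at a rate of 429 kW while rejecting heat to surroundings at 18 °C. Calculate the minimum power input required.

T_H = 18 °C → 18 + 273.15 = 291.15 K.
For a reversible refrigerator, COP_R = T_C/(T_H − T_C) = 260.00/31.15 = 8.3467.
W = Q_C/COP_R = 429/8.3467 = 51.4 kW.

Ẇ_in ≈ 51.4 kW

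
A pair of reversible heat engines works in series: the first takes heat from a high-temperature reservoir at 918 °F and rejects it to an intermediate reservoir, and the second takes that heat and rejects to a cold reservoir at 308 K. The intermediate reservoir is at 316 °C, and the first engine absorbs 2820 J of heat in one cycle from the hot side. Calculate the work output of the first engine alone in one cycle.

W₁ ≈ 649 J

T_H = 918 °F → (918 − 32) × 5/9 = 492.22 °C = 765.37 K.
T_m = 316 °C → 316 + 273.15 = 589.15 K.
First-stage efficiency η₁ = 1 − T_m/T_H = 1 − 589.15/765.37 = 0.2302.
W₁ = η₁·Q_H = 0.2302 × 2820 = 649 J.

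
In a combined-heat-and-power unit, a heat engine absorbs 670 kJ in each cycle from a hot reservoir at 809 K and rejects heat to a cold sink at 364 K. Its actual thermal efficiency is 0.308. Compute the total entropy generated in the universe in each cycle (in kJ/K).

W = η·Q_H = 0.308 × 670 = 206.4 kJ, so Q_C = Q_H − W = 463.6 kJ.
Entropy balance on the reservoirs: −Q_H/T_H = -0.8282 kJ/K, +Q_C/T_C = 1.274 kJ/K.
ΔS_univ = −Q_H/T_H + Q_C/T_C = 0.4456 kJ/K (> 0, since η = 0.308 < η_Carnot = 0.550).

ΔS_univ ≈ 0.4456 kJ/K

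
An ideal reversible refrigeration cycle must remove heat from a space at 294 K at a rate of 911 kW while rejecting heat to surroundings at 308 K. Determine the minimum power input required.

For a reversible refrigerator, COP_R = T_C/(T_H − T_C) = 294.00/14.00 = 21.0000.
W = Q_C/COP_R = 911/21.0000 = 43.38 kW.

Ẇ_in ≈ 43.38 kW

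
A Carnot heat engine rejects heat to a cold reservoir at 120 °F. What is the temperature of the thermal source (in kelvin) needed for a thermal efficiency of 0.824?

T_H ≈ 1830 K

T_C = 120 °F → (120 − 32) × 5/9 = 48.89 °C = 322.04 K.
From η = 1 − T_C/T_H, solving for T_H gives T_H = T_C/(1 − η) = 322.04/(1 − 0.824) = 1830 K.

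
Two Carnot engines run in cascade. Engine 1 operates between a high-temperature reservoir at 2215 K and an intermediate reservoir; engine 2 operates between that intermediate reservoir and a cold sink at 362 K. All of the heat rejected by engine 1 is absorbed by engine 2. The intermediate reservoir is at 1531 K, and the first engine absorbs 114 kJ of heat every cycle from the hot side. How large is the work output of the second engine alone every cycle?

Heat entering the second stage: Q_m = Q_H·(T_m/T_H) = 114 × 1531.00/2215.00 = 78.8 kJ.
Second-stage efficiency η₂ = 1 − T_C/T_m = 1 − 362.00/1531.00 = 0.7636, so W₂ = η₂·Q_m = 60.2 kJ.

W₂ ≈ 60.2 kJ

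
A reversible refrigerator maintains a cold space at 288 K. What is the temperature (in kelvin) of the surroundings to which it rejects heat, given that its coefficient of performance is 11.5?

COP_R = T_C/(T_H − T_C) ⇒ T_H = T_C·(1 + 1/COP_R) = 288.00 × (1 + 1/11.5) = 313.0 K.

T_H ≈ 313.0 K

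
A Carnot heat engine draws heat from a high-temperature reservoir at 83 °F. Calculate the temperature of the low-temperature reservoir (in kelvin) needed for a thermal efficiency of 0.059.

T_C ≈ 283.7 K

T_H = 83 °F → (83 − 32) × 5/9 = 28.33 °C = 301.48 K.
From η = 1 − T_C/T_H, T_C = T_H·(1 − η) = 301.48 × (1 − 0.059) = 283.7 K.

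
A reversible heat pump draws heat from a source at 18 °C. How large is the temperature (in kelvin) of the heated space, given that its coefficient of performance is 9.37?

T_C = 18 °C → 18 + 273.15 = 291.15 K.
COP_HP = T_H/(T_H − T_C) ⇒ T_H = T_C·COP_HP/(COP_HP − 1) = 291.15 × 9.37/(9.37 − 1) = 326 K.

T_H ≈ 326 K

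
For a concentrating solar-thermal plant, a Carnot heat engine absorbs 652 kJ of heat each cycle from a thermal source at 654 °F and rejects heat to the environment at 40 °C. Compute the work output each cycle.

W ≈ 322 kJ

T_H = 654 °F → (654 − 32) × 5/9 = 345.56 °C = 618.71 K.
T_C = 40 °C → 40 + 273.15 = 313.15 K.
η_rev = 1 − T_C/T_H = 1 − 313.15/618.71 = 0.4939.
W = η·Q_H = 0.4939 × 652 = 322 kJ.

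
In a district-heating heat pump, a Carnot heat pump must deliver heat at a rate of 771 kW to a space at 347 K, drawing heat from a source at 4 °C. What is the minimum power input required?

T_C = 4 °C → 4 + 273.15 = 277.15 K.
For a reversible heat pump, COP_HP = T_H/(T_H − T_C) = 347.00/69.85 = 4.9678.
W = Q_H/COP_HP = 771/4.9678 = 155 kW.

Ẇ_in ≈ 155 kW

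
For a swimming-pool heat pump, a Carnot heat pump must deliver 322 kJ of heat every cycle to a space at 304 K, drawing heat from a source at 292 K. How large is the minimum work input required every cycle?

W_in ≈ 12.7 kJ

Reversible heating COP: COP_HP = T_H/(T_H − T_C) = 304.00/12.00 = 25.3333.
W = Q_H/COP_HP = 322/25.3333 = 12.7 kJ.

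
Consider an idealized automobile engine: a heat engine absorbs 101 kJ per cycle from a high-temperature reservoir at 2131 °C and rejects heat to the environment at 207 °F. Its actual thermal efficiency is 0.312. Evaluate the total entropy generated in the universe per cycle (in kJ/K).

T_H = 2131 °C → 2131 + 273.15 = 2404.15 K.
T_C = 207 °F → (207 − 32) × 5/9 = 97.22 °C = 370.37 K.
W = η·Q_H = 0.312 × 101 = 31.51 kJ, so Q_C = Q_H − W = 69.49 kJ.
The hot reservoir loses entropy Q_H/T_H = 101/2404.15 = 0.04201 kJ/K; the cold reservoir gains Q_C/T_C = 69.49/370.37 = 0.1876 kJ/K.
ΔS_univ = −Q_H/T_H + Q_C/T_C = 0.146 kJ/K (> 0, since η = 0.312 < η_Carnot = 0.846).

ΔS_univ ≈ 0.146 kJ/K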